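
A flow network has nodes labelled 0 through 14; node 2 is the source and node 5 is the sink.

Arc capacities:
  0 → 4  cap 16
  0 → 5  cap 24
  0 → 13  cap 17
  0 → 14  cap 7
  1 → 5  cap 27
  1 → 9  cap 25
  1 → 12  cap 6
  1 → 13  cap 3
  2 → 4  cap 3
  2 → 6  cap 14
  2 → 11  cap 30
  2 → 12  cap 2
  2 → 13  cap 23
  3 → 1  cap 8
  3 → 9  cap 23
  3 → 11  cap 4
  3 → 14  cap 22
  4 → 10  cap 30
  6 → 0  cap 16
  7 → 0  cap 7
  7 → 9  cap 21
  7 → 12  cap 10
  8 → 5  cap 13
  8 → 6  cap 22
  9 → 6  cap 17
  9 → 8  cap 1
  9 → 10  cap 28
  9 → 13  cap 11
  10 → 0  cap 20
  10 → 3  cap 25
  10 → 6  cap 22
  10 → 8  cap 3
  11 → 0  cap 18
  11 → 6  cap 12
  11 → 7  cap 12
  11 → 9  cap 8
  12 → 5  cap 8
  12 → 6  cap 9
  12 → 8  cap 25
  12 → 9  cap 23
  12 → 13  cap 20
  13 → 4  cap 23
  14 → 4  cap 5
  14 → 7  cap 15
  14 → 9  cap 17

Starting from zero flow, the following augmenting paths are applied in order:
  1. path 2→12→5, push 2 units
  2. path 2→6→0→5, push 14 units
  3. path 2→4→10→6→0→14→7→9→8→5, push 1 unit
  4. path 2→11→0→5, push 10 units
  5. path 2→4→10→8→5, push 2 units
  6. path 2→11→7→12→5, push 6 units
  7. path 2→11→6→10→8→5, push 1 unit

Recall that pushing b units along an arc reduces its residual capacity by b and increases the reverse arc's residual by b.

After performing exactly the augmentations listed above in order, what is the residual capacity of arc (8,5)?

after path 1 (2→12→5, push 2): res(8,5)=13
after path 2 (2→6→0→5, push 14): res(8,5)=13
after path 3 (2→4→10→6→0→14→7→9→8→5, push 1): res(8,5)=12
after path 4 (2→11→0→5, push 10): res(8,5)=12
after path 5 (2→4→10→8→5, push 2): res(8,5)=10
after path 6 (2→11→7→12→5, push 6): res(8,5)=10
after path 7 (2→11→6→10→8→5, push 1): res(8,5)=9

Residual capacity of (8,5): 9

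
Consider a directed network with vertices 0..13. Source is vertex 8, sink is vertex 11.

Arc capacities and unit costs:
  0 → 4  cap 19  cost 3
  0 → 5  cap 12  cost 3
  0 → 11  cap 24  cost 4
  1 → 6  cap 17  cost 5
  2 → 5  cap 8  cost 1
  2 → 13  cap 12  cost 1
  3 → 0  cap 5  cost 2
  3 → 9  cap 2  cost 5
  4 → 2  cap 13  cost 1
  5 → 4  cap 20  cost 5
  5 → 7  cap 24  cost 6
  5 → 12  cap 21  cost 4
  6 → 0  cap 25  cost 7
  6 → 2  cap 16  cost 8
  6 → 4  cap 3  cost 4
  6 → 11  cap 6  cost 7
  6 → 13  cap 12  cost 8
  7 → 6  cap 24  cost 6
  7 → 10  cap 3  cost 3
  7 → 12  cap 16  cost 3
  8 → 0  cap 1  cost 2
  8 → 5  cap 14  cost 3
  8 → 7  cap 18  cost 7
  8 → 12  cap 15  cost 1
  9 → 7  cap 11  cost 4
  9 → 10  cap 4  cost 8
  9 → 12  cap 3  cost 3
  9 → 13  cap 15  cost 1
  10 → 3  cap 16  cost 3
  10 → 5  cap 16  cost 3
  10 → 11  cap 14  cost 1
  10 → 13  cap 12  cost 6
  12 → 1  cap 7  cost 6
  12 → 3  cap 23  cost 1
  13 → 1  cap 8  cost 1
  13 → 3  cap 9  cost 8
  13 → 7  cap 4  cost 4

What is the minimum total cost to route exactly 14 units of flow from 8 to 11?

shortest-cost path #1: 8→0→11 push 1 @ unit cost 6 (adds 6)
shortest-cost path #2: 8→12→3→0→11 push 5 @ unit cost 8 (adds 40)
shortest-cost path #3: 8→7→10→11 push 3 @ unit cost 11 (adds 33)
shortest-cost path #4: 8→12→3→9→10→11 push 2 @ unit cost 16 (adds 32)
shortest-cost path #5: 8→12→1→6→11 push 3 @ unit cost 19 (adds 57)
total cost = 168

Minimum cost for 14 units: 168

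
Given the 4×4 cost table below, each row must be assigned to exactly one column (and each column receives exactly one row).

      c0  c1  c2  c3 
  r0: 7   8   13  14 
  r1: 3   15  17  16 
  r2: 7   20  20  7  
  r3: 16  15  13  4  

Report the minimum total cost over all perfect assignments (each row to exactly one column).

Minimum assignment cost: 31

optimal assignment: row0→col1 (cost 8), row1→col0 (cost 3), row2→col3 (cost 7), row3→col2 (cost 13)
total = 8 + 3 + 7 + 13 = 31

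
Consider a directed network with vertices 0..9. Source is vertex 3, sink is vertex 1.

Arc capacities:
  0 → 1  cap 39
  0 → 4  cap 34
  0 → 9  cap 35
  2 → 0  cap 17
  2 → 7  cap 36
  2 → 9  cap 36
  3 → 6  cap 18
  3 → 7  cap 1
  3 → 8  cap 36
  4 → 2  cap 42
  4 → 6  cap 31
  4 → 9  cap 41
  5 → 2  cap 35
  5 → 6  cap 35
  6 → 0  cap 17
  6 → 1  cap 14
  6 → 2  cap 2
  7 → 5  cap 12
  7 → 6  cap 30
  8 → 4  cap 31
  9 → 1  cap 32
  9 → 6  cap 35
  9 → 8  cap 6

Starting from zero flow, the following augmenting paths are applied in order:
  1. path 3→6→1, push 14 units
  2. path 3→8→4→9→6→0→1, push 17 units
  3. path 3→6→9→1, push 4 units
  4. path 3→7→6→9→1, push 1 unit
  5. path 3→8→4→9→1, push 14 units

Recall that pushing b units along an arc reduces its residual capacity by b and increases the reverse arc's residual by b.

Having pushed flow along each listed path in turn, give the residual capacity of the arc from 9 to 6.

Residual capacity of (9,6): 23

after path 1 (3→6→1, push 14): res(9,6)=35
after path 2 (3→8→4→9→6→0→1, push 17): res(9,6)=18
after path 3 (3→6→9→1, push 4): res(9,6)=22
after path 4 (3→7→6→9→1, push 1): res(9,6)=23
after path 5 (3→8→4→9→1, push 14): res(9,6)=23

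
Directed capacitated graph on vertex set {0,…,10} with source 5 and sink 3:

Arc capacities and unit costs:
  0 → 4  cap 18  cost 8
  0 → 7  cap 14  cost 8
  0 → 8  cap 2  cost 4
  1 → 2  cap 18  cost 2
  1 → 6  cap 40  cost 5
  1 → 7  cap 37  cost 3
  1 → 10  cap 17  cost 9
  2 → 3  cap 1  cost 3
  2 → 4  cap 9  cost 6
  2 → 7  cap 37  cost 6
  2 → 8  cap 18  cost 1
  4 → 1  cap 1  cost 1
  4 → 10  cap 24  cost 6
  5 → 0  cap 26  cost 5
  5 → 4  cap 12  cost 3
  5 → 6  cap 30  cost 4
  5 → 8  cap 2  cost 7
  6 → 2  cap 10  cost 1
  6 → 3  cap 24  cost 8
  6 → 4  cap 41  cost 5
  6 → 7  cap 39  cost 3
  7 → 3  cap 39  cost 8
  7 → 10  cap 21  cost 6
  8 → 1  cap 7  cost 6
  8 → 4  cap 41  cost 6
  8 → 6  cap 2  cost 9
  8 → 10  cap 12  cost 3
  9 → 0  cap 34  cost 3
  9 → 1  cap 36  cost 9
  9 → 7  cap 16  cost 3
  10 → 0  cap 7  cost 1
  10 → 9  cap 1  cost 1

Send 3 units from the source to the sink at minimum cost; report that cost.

Minimum cost for 3 units: 32

shortest-cost path #1: 5→6→2→3 push 1 @ unit cost 8 (adds 8)
shortest-cost path #2: 5→6→3 push 2 @ unit cost 12 (adds 24)
total cost = 32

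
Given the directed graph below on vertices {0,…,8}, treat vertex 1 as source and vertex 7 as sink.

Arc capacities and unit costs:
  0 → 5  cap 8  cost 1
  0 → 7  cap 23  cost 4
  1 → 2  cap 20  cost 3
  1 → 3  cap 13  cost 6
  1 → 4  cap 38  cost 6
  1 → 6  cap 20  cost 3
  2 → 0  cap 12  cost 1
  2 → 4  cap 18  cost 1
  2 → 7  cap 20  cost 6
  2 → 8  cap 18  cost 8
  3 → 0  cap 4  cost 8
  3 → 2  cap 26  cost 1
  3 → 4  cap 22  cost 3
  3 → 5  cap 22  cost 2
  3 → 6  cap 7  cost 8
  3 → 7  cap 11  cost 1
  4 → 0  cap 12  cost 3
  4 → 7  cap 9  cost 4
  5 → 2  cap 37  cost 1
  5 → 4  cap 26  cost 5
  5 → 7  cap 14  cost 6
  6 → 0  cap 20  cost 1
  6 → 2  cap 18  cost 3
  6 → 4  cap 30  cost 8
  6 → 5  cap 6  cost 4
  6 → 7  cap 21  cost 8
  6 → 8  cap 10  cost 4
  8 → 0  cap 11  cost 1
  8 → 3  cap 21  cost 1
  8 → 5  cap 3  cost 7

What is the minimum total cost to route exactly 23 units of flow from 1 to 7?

shortest-cost path #1: 1→3→7 push 11 @ unit cost 7 (adds 77)
shortest-cost path #2: 1→2→4→7 push 9 @ unit cost 8 (adds 72)
shortest-cost path #3: 1→2→0→7 push 3 @ unit cost 8 (adds 24)
total cost = 173

Minimum cost for 23 units: 173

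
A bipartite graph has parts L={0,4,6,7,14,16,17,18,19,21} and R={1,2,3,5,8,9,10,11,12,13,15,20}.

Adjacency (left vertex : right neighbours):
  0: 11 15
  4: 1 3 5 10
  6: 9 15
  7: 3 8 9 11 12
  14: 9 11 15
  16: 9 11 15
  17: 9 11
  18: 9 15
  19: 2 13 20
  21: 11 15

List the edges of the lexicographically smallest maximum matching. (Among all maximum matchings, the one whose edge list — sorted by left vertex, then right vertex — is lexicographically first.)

Lex-smallest maximum matching: {(0,11), (4,1), (6,9), (7,3), (14,15), (19,2)}

|M| = 6 (so the lex-smallest maximum matching has 6 edges)
process left vertices in ascending order; for each, take the smallest-labelled available neighbour that still permits 6 edges overall, or leave it unmatched if none does
lex-smallest matching: {0-11, 4-1, 6-9, 7-3, 14-15, 19-2}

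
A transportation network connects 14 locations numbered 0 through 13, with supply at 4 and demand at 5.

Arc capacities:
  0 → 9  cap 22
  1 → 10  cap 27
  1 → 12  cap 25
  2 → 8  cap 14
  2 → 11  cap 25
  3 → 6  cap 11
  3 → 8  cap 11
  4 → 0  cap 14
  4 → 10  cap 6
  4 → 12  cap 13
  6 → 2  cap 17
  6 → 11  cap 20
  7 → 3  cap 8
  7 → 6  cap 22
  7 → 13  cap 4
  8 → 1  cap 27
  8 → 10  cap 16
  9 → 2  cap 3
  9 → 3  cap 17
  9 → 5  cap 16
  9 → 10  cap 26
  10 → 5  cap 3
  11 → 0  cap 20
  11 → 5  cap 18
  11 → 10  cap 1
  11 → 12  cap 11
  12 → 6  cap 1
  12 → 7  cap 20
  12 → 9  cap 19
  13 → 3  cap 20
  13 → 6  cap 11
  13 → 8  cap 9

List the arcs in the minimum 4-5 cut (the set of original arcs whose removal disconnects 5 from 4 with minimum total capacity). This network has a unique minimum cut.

augment #1: 4→10→5 push 3
augment #2: 4→0→9→5 push 14
augment #3: 4→12→9→5 push 2
augment #4: 4→12→6→11→5 push 1
augment #5: 4→12→7→6→11→5 push 10
max flow = 30; residual-reachable set from 4 gives S-side
cut edges (S→T): {(4,0), (4,12), (10,5)} total cap 30

Min-cut arcs: {(4,0), (4,12), (10,5)} (total capacity 30)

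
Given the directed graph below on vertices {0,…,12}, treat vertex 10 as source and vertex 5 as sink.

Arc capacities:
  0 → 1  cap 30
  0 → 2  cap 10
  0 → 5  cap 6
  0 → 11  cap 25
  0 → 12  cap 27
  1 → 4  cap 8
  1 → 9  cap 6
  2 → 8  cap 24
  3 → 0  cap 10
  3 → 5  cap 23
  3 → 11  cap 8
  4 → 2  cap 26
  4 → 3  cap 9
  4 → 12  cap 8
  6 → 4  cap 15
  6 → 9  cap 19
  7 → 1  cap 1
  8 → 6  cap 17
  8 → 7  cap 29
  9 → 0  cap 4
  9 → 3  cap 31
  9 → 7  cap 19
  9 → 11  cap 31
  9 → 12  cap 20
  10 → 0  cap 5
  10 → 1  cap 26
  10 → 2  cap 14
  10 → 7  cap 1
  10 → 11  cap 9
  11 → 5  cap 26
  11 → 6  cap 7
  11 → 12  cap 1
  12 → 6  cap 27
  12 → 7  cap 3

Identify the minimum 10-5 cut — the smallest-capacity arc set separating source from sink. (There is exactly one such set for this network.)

augment #1: 10→0→5 push 5
augment #2: 10→11→5 push 9
augment #3: 10→1→4→3→5 push 8
augment #4: 10→1→9→0→5 push 1
augment #5: 10→1→9→3→5 push 5
augment #6: 10→2→8→6→4→3→5 push 1
augment #7: 10→2→8→6→9→3→5 push 9
augment #8: 10→2→8→6→9→11→5 push 4
max flow = 42; residual-reachable set from 10 gives S-side
cut edges (S→T): {(1,4), (1,9), (10,0), (10,2), (10,11)} total cap 42

Min-cut arcs: {(1,4), (1,9), (10,0), (10,2), (10,11)} (total capacity 42)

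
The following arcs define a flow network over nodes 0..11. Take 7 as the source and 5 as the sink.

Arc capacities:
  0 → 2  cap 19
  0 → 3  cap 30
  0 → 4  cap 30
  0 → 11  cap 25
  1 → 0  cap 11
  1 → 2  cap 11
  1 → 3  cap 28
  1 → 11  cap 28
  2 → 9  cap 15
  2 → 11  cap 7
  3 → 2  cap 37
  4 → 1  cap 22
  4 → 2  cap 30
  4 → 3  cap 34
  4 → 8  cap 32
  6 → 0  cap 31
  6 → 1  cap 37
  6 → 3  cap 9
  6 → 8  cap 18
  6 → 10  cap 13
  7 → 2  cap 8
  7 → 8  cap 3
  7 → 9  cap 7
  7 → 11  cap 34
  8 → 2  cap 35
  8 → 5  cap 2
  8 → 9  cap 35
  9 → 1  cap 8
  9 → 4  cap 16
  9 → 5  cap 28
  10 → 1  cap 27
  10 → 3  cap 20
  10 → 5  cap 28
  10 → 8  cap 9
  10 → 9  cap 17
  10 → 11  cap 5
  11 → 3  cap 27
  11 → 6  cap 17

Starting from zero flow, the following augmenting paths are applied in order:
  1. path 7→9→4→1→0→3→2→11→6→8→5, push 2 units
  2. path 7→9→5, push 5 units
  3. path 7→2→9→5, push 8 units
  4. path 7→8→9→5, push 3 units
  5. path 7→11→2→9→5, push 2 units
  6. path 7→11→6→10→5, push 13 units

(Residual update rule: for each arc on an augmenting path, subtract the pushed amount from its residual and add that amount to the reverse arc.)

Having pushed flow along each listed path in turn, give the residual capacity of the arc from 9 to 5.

after path 1 (7→9→4→1→0→3→2→11→6→8→5, push 2): res(9,5)=28
after path 2 (7→9→5, push 5): res(9,5)=23
after path 3 (7→2→9→5, push 8): res(9,5)=15
after path 4 (7→8→9→5, push 3): res(9,5)=12
after path 5 (7→11→2→9→5, push 2): res(9,5)=10
after path 6 (7→11→6→10→5, push 13): res(9,5)=10

Residual capacity of (9,5): 10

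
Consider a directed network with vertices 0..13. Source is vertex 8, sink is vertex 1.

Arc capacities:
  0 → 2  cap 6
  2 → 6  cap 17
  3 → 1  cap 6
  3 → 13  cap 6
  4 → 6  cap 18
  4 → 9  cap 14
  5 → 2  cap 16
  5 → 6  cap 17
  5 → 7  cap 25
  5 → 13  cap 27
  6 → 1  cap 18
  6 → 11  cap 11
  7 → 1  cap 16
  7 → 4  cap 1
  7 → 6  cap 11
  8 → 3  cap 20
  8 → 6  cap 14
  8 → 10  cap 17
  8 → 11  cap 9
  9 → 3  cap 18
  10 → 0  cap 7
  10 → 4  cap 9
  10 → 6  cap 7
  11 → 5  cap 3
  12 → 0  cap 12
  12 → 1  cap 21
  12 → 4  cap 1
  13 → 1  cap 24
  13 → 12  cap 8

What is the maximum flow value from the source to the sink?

Maximum flow value: 33

augment #1: 8→3→1 bottleneck 6, total now 6
augment #2: 8→6→1 bottleneck 14, total now 20
augment #3: 8→3→13→1 bottleneck 6, total now 26
augment #4: 8→10→6→1 bottleneck 4, total now 30
augment #5: 8→11→5→7→1 bottleneck 3, total now 33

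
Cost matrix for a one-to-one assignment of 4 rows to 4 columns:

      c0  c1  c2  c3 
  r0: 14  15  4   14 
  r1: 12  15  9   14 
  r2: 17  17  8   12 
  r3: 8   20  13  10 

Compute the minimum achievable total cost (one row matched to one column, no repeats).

optimal assignment: row0→col2 (cost 4), row1→col1 (cost 15), row2→col3 (cost 12), row3→col0 (cost 8)
total = 4 + 15 + 12 + 8 = 39

Minimum assignment cost: 39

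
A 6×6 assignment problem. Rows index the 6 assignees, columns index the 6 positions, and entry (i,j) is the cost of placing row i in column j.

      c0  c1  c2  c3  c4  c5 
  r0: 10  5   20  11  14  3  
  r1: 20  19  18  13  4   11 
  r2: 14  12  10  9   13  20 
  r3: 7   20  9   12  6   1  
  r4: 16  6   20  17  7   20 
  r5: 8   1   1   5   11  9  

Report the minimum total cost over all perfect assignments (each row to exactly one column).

optimal assignment: row0→col5 (cost 3), row1→col4 (cost 4), row2→col3 (cost 9), row3→col0 (cost 7), row4→col1 (cost 6), row5→col2 (cost 1)
total = 3 + 4 + 9 + 7 + 6 + 1 = 30

Minimum assignment cost: 30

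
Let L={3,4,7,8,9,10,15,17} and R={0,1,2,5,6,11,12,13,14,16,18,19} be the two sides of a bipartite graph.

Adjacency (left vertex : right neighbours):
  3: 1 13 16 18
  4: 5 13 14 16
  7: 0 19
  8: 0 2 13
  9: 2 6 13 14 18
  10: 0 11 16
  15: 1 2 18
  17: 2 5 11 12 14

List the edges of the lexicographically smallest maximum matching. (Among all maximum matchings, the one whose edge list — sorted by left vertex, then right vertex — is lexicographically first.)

|M| = 8 (so the lex-smallest maximum matching has 8 edges)
process left vertices in ascending order; for each, take the smallest-labelled available neighbour that still permits 8 edges overall, or leave it unmatched if none does
lex-smallest matching: {3-1, 4-5, 7-0, 8-2, 9-6, 10-11, 15-18, 17-12}

Lex-smallest maximum matching: {(3,1), (4,5), (7,0), (8,2), (9,6), (10,11), (15,18), (17,12)}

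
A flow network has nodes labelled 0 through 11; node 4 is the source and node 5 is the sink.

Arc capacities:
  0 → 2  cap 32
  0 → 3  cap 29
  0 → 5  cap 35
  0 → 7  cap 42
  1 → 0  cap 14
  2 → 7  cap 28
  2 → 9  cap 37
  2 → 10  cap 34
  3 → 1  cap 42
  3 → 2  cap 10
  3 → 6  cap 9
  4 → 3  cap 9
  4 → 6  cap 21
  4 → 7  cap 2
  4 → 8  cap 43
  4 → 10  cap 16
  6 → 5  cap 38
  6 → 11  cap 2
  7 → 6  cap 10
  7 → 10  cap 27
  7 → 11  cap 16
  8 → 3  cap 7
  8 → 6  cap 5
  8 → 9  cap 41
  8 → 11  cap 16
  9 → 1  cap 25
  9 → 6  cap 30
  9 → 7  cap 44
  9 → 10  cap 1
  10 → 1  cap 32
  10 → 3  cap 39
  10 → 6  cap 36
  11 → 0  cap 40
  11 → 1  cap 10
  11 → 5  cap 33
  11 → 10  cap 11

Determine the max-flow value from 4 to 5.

augment #1: 4→6→5 bottleneck 21, total now 21
augment #2: 4→3→6→5 bottleneck 9, total now 30
augment #3: 4→7→6→5 bottleneck 2, total now 32
augment #4: 4→8→6→5 bottleneck 5, total now 37
augment #5: 4→8→11→5 bottleneck 16, total now 53
augment #6: 4→10→6→5 bottleneck 1, total now 54
augment #7: 4→10→1→0→5 bottleneck 14, total now 68
augment #8: 4→10→6→11→5 bottleneck 1, total now 69
augment #9: 4→8→9→6→11→5 bottleneck 1, total now 70
augment #10: 4→8→9→7→11→5 bottleneck 15, total now 85
augment #11: 4→8→9→7→11→0→5 bottleneck 1, total now 86

Maximum flow value: 86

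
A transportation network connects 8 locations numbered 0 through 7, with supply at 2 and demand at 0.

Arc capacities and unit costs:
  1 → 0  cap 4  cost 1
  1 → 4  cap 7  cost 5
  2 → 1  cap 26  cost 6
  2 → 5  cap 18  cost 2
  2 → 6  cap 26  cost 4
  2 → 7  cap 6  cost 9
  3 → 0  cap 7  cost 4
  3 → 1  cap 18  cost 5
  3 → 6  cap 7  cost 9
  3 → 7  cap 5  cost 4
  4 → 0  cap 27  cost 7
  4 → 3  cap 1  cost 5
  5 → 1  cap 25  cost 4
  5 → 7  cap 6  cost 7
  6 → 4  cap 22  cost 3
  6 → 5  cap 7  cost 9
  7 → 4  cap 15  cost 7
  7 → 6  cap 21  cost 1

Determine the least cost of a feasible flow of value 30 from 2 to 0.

shortest-cost path #1: 2→1→0 push 4 @ unit cost 7 (adds 28)
shortest-cost path #2: 2→6→4→0 push 22 @ unit cost 14 (adds 308)
shortest-cost path #3: 2→1→4→0 push 4 @ unit cost 18 (adds 72)
total cost = 408

Minimum cost for 30 units: 408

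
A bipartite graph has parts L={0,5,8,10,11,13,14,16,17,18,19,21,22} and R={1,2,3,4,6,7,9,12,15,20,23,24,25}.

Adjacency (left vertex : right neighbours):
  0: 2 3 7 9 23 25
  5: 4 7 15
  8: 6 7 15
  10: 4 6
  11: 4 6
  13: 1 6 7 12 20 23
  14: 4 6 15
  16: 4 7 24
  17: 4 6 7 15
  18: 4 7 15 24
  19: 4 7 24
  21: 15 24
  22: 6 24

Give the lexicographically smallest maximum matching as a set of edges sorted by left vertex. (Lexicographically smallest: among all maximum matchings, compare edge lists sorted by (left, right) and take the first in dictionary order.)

Lex-smallest maximum matching: {(0,2), (5,4), (8,6), (13,1), (14,15), (16,7), (18,24)}

|M| = 7 (so the lex-smallest maximum matching has 7 edges)
process left vertices in ascending order; for each, take the smallest-labelled available neighbour that still permits 7 edges overall, or leave it unmatched if none does
lex-smallest matching: {0-2, 5-4, 8-6, 13-1, 14-15, 16-7, 18-24}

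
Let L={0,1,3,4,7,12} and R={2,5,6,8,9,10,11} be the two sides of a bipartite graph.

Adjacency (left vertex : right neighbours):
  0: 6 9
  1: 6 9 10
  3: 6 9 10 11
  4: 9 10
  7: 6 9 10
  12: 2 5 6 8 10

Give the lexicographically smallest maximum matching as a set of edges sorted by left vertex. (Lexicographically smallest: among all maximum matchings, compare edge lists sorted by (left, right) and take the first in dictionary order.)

|M| = 5 (so the lex-smallest maximum matching has 5 edges)
process left vertices in ascending order; for each, take the smallest-labelled available neighbour that still permits 5 edges overall, or leave it unmatched if none does
lex-smallest matching: {0-6, 1-9, 3-11, 4-10, 12-2}

Lex-smallest maximum matching: {(0,6), (1,9), (3,11), (4,10), (12,2)}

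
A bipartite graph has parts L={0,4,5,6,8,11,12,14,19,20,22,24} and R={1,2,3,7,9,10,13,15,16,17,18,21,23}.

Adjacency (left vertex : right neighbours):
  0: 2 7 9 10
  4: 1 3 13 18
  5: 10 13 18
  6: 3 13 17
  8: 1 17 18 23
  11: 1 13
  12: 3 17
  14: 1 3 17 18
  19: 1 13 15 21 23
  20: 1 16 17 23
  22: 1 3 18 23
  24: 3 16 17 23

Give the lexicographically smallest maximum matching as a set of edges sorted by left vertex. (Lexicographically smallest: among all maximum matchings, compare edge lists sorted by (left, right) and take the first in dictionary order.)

Lex-smallest maximum matching: {(0,2), (4,1), (5,10), (6,3), (8,17), (11,13), (14,18), (19,15), (20,16), (22,23)}

|M| = 10 (so the lex-smallest maximum matching has 10 edges)
process left vertices in ascending order; for each, take the smallest-labelled available neighbour that still permits 10 edges overall, or leave it unmatched if none does
lex-smallest matching: {0-2, 4-1, 5-10, 6-3, 8-17, 11-13, 14-18, 19-15, 20-16, 22-23}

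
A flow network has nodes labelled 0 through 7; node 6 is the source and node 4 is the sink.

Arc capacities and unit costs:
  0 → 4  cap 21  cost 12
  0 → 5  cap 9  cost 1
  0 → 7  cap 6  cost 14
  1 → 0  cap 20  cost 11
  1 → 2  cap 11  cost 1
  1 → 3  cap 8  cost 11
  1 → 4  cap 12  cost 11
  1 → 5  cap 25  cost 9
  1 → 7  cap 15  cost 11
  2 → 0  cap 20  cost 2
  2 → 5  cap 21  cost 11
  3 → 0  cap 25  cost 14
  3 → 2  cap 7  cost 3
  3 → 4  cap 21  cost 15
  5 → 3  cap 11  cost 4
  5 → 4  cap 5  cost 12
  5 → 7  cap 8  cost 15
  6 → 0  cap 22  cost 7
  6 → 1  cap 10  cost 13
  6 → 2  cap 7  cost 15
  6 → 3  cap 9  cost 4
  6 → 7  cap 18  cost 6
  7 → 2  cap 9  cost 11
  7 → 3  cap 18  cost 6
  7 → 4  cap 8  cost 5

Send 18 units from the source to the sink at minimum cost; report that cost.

shortest-cost path #1: 6→7→4 push 8 @ unit cost 11 (adds 88)
shortest-cost path #2: 6→0→4 push 10 @ unit cost 19 (adds 190)
total cost = 278

Minimum cost for 18 units: 278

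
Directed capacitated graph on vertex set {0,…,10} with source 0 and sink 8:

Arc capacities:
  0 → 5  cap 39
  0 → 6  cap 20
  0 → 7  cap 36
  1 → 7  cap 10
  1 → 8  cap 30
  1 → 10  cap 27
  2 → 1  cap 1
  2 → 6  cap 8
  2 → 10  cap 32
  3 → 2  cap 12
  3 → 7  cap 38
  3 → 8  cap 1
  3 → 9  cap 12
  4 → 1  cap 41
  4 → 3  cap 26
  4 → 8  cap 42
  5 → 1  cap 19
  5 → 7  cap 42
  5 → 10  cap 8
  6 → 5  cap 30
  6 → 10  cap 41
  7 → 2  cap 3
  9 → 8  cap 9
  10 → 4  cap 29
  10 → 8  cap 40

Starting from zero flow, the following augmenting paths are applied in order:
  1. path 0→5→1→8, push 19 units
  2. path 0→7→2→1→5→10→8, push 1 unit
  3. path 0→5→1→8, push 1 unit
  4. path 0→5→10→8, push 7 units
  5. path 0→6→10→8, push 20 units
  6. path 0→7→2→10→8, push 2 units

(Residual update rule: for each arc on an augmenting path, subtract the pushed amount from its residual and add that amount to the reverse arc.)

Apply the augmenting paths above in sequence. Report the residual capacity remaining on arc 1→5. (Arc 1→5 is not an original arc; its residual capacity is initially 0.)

Residual capacity of (1,5): 19

after path 1 (0→5→1→8, push 19): res(1,5)=19
after path 2 (0→7→2→1→5→10→8, push 1): res(1,5)=18
after path 3 (0→5→1→8, push 1): res(1,5)=19
after path 4 (0→5→10→8, push 7): res(1,5)=19
after path 5 (0→6→10→8, push 20): res(1,5)=19
after path 6 (0→7→2→10→8, push 2): res(1,5)=19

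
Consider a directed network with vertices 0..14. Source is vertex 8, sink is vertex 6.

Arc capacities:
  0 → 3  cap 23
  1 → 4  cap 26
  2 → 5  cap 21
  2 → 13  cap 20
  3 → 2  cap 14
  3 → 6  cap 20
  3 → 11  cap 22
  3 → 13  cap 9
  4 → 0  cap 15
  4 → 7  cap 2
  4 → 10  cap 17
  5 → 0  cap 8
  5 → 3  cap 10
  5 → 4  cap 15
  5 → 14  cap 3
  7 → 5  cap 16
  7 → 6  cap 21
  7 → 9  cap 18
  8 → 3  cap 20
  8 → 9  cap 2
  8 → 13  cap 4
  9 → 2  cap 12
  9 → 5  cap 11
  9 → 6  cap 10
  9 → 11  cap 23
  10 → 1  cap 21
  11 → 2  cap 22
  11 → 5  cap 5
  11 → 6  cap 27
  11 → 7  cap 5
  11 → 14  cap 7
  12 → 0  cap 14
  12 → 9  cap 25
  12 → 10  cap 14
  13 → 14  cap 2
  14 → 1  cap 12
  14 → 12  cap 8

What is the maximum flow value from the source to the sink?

augment #1: 8→3→6 bottleneck 20, total now 20
augment #2: 8→9→6 bottleneck 2, total now 22
augment #3: 8→13→14→12→9→6 bottleneck 2, total now 24

Maximum flow value: 24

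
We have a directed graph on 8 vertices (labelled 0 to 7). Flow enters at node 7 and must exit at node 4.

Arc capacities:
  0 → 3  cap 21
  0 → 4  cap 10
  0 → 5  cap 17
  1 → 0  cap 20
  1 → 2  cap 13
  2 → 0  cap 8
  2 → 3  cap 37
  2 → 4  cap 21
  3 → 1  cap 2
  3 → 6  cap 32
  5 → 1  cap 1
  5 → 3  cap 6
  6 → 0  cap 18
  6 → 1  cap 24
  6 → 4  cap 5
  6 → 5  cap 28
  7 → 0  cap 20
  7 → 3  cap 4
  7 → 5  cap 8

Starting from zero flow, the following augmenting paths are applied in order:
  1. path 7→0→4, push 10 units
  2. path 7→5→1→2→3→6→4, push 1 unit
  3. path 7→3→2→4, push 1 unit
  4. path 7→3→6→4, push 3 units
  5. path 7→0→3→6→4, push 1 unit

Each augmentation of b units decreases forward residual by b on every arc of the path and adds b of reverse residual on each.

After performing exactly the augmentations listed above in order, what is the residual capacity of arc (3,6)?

Residual capacity of (3,6): 27

after path 1 (7→0→4, push 10): res(3,6)=32
after path 2 (7→5→1→2→3→6→4, push 1): res(3,6)=31
after path 3 (7→3→2→4, push 1): res(3,6)=31
after path 4 (7→3→6→4, push 3): res(3,6)=28
after path 5 (7→0→3→6→4, push 1): res(3,6)=27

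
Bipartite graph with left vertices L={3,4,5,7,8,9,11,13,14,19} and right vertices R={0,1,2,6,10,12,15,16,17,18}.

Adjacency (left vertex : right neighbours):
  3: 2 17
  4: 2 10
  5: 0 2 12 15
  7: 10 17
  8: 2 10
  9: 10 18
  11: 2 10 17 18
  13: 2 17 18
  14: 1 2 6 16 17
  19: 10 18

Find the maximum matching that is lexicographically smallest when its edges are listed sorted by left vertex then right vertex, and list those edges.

Lex-smallest maximum matching: {(3,2), (4,10), (5,0), (7,17), (9,18), (14,1)}

|M| = 6 (so the lex-smallest maximum matching has 6 edges)
process left vertices in ascending order; for each, take the smallest-labelled available neighbour that still permits 6 edges overall, or leave it unmatched if none does
lex-smallest matching: {3-2, 4-10, 5-0, 7-17, 9-18, 14-1}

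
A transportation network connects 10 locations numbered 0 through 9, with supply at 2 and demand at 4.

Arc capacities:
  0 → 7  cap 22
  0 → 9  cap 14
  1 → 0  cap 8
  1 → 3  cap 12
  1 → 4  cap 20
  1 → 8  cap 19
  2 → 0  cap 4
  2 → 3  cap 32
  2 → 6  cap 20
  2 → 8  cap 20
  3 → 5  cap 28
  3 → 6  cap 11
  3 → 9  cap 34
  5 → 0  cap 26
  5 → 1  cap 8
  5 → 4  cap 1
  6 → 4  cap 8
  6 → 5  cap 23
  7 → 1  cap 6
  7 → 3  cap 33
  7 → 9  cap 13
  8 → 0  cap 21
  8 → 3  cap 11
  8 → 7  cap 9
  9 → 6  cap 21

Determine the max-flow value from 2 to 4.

Maximum flow value: 23

augment #1: 2→6→4 bottleneck 8, total now 8
augment #2: 2→3→5→4 bottleneck 1, total now 9
augment #3: 2→0→7→1→4 bottleneck 4, total now 13
augment #4: 2→3→5→1→4 bottleneck 8, total now 21
augment #5: 2→8→7→1→4 bottleneck 2, total now 23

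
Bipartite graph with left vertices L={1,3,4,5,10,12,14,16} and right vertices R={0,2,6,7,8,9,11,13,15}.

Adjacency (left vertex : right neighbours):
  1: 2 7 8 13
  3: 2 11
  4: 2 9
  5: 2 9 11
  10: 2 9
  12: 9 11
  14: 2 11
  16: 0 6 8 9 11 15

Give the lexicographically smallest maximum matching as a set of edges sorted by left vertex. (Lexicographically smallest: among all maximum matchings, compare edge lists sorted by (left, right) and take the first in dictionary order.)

Lex-smallest maximum matching: {(1,7), (3,2), (4,9), (5,11), (16,0)}

|M| = 5 (so the lex-smallest maximum matching has 5 edges)
process left vertices in ascending order; for each, take the smallest-labelled available neighbour that still permits 5 edges overall, or leave it unmatched if none does
lex-smallest matching: {1-7, 3-2, 4-9, 5-11, 16-0}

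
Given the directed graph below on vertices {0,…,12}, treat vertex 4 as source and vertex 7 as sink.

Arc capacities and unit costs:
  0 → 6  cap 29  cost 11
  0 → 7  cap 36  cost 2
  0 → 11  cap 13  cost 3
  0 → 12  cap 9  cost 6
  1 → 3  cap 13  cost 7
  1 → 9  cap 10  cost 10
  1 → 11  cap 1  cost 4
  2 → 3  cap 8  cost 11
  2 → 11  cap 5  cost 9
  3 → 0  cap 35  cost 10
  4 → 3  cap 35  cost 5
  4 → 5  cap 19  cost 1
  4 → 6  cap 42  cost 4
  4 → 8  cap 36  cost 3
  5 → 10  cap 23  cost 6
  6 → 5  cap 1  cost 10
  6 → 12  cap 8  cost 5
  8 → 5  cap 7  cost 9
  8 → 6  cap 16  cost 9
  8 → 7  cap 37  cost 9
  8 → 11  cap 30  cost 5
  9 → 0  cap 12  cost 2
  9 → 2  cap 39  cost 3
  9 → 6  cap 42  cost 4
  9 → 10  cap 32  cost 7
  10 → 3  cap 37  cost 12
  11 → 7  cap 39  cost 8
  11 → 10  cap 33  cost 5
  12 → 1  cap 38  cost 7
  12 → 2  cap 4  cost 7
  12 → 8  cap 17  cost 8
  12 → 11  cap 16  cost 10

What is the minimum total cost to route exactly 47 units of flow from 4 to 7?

Minimum cost for 47 units: 619

shortest-cost path #1: 4→8→7 push 36 @ unit cost 12 (adds 432)
shortest-cost path #2: 4→3→0→7 push 11 @ unit cost 17 (adds 187)
total cost = 619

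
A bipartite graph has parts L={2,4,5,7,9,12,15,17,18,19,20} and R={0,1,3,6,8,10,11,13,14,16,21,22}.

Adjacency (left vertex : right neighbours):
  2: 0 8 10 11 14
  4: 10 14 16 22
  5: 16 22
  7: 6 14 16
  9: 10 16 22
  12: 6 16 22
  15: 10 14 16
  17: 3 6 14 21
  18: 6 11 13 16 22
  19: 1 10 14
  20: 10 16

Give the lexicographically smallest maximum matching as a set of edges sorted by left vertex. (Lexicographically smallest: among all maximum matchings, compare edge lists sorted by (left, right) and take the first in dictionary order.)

|M| = 9 (so the lex-smallest maximum matching has 9 edges)
process left vertices in ascending order; for each, take the smallest-labelled available neighbour that still permits 9 edges overall, or leave it unmatched if none does
lex-smallest matching: {2-0, 4-10, 5-16, 7-6, 9-22, 15-14, 17-3, 18-11, 19-1}

Lex-smallest maximum matching: {(2,0), (4,10), (5,16), (7,6), (9,22), (15,14), (17,3), (18,11), (19,1)}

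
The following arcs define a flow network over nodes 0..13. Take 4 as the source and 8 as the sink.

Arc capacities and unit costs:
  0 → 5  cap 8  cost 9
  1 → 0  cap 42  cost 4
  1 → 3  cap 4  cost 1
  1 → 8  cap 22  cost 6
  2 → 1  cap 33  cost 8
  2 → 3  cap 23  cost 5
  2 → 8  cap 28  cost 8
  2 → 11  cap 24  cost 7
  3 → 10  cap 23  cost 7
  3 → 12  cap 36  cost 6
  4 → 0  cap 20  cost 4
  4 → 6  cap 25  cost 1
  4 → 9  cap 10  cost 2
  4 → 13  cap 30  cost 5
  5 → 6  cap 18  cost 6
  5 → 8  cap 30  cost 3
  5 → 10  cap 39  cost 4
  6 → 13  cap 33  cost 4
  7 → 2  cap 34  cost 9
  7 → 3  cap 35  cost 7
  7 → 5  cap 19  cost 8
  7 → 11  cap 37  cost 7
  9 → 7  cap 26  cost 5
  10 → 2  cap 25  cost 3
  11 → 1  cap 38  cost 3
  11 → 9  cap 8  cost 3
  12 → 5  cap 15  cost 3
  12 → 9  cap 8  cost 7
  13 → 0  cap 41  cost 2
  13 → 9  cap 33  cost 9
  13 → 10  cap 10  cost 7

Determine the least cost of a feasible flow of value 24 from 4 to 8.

shortest-cost path #1: 4→0→5→8 push 8 @ unit cost 16 (adds 128)
shortest-cost path #2: 4→9→7→5→8 push 10 @ unit cost 18 (adds 180)
shortest-cost path #3: 4→13→10→2→8 push 6 @ unit cost 23 (adds 138)
total cost = 446

Minimum cost for 24 units: 446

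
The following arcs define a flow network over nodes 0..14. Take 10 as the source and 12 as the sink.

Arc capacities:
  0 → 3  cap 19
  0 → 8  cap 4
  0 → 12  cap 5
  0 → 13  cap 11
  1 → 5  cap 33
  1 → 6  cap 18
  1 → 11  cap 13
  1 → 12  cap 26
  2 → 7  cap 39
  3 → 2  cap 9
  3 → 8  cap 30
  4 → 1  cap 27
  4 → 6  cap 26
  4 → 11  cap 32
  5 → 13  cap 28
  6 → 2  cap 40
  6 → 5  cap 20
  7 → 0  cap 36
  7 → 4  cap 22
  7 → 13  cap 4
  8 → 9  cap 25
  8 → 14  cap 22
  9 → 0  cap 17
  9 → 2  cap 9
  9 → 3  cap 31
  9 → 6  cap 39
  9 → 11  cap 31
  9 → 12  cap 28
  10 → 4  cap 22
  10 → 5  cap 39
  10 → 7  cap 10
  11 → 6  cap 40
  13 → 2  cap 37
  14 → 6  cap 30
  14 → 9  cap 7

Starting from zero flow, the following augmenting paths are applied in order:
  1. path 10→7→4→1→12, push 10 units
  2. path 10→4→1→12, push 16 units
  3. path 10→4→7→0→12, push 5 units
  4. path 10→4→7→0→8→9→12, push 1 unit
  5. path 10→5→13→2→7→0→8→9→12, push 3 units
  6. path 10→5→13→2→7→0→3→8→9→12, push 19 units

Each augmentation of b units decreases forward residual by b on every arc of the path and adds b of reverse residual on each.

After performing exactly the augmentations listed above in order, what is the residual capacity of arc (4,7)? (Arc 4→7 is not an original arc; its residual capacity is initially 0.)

after path 1 (10→7→4→1→12, push 10): res(4,7)=10
after path 2 (10→4→1→12, push 16): res(4,7)=10
after path 3 (10→4→7→0→12, push 5): res(4,7)=5
after path 4 (10→4→7→0→8→9→12, push 1): res(4,7)=4
after path 5 (10→5→13→2→7→0→8→9→12, push 3): res(4,7)=4
after path 6 (10→5→13→2→7→0→3→8→9→12, push 19): res(4,7)=4

Residual capacity of (4,7): 4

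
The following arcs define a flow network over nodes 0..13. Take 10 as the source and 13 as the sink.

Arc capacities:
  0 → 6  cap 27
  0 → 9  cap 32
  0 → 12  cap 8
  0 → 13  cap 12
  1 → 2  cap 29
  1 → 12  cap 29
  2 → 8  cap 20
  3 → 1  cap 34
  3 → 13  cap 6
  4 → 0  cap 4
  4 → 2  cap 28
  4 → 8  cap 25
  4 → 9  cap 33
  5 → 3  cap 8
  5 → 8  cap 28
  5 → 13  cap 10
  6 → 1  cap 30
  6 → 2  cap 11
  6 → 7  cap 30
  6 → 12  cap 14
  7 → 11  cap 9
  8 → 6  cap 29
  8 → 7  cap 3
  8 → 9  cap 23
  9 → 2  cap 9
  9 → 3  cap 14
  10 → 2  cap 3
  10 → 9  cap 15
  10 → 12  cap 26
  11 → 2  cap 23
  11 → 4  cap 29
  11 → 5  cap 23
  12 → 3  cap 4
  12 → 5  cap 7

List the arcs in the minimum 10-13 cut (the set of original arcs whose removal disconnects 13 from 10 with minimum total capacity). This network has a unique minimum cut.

augment #1: 10→9→3→13 push 6
augment #2: 10→12→5→13 push 7
augment #3: 10→2→8→7→11→5→13 push 3
augment #4: 10→9→2→8→6→7→11→4→0→13 push 4
max flow = 20; residual-reachable set from 10 gives S-side
cut edges (S→T): {(3,13), (4,0), (5,13)} total cap 20

Min-cut arcs: {(3,13), (4,0), (5,13)} (total capacity 20)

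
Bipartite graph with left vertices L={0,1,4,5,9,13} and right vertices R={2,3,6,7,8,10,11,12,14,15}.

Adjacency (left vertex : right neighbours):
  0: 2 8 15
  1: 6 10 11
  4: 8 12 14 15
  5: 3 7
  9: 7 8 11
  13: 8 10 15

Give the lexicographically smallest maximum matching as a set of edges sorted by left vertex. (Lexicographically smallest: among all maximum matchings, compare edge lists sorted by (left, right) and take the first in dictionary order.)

|M| = 6 (so the lex-smallest maximum matching has 6 edges)
process left vertices in ascending order; for each, take the smallest-labelled available neighbour that still permits 6 edges overall, or leave it unmatched if none does
lex-smallest matching: {0-2, 1-6, 4-8, 5-3, 9-7, 13-10}

Lex-smallest maximum matching: {(0,2), (1,6), (4,8), (5,3), (9,7), (13,10)}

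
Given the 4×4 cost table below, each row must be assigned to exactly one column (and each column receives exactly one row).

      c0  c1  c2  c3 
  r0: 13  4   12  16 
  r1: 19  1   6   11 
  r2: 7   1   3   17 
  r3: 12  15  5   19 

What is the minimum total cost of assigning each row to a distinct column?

optimal assignment: row0→col1 (cost 4), row1→col3 (cost 11), row2→col0 (cost 7), row3→col2 (cost 5)
total = 4 + 11 + 7 + 5 = 27

Minimum assignment cost: 27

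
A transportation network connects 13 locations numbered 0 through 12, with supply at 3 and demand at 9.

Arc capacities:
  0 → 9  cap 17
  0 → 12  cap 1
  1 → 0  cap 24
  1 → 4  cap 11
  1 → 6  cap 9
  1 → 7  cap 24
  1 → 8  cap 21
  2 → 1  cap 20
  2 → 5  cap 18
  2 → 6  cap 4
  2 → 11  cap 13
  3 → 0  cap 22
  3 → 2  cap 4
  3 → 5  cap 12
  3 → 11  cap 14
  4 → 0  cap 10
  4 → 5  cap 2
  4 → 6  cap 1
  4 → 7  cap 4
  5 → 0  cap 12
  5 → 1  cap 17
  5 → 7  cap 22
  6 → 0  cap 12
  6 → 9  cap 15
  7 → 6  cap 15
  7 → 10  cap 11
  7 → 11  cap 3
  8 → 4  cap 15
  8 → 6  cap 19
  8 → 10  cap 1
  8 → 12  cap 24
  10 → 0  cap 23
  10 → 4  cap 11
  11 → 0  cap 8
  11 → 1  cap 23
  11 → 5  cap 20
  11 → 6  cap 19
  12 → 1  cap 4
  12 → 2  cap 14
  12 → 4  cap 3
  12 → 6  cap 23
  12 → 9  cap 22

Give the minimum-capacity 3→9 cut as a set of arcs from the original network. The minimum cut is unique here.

augment #1: 3→0→9 push 17
augment #2: 3→0→12→9 push 1
augment #3: 3→2→6→9 push 4
augment #4: 3→11→6→9 push 11
augment #5: 3→5→1→8→12→9 push 12
augment #6: 3→11→1→8→12→9 push 3
max flow = 48; residual-reachable set from 3 gives S-side
cut edges (S→T): {(0,9), (0,12), (3,2), (3,5), (3,11)} total cap 48

Min-cut arcs: {(0,9), (0,12), (3,2), (3,5), (3,11)} (total capacity 48)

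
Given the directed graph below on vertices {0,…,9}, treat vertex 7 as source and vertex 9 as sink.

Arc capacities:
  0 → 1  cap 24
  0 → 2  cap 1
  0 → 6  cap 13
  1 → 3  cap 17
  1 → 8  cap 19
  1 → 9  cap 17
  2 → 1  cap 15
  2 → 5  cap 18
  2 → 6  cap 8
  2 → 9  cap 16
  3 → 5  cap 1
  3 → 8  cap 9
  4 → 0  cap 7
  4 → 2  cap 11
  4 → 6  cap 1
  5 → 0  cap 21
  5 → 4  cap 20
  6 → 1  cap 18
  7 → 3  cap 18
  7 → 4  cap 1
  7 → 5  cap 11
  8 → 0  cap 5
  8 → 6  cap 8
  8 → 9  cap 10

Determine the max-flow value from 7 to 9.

augment #1: 7→3→8→9 bottleneck 9, total now 9
augment #2: 7→4→2→9 bottleneck 1, total now 10
augment #3: 7→5→0→1→9 bottleneck 11, total now 21
augment #4: 7→3→5→0→1→9 bottleneck 1, total now 22

Maximum flow value: 22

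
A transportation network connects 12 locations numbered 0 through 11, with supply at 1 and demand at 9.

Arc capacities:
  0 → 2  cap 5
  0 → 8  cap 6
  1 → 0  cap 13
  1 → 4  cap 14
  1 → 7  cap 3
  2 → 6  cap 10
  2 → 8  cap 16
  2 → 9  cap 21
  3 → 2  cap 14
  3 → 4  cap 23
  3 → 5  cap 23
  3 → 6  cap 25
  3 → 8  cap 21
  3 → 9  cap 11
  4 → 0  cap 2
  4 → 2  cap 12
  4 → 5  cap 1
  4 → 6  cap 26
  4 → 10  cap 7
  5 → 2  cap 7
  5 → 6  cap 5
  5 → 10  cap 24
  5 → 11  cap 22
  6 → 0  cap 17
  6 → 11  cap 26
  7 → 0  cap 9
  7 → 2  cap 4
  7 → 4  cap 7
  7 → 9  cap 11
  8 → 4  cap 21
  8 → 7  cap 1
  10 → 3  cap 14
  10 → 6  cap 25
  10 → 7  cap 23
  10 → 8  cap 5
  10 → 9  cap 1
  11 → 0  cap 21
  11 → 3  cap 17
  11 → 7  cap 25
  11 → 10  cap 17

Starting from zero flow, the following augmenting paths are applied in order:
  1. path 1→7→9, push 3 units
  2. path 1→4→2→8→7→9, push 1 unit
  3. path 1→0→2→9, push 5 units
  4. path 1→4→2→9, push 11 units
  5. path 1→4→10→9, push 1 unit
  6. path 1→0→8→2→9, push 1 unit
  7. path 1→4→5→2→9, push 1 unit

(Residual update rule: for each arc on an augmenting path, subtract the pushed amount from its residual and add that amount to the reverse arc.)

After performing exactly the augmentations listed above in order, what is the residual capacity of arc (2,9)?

after path 1 (1→7→9, push 3): res(2,9)=21
after path 2 (1→4→2→8→7→9, push 1): res(2,9)=21
after path 3 (1→0→2→9, push 5): res(2,9)=16
after path 4 (1→4→2→9, push 11): res(2,9)=5
after path 5 (1→4→10→9, push 1): res(2,9)=5
after path 6 (1→0→8→2→9, push 1): res(2,9)=4
after path 7 (1→4→5→2→9, push 1): res(2,9)=3

Residual capacity of (2,9): 3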